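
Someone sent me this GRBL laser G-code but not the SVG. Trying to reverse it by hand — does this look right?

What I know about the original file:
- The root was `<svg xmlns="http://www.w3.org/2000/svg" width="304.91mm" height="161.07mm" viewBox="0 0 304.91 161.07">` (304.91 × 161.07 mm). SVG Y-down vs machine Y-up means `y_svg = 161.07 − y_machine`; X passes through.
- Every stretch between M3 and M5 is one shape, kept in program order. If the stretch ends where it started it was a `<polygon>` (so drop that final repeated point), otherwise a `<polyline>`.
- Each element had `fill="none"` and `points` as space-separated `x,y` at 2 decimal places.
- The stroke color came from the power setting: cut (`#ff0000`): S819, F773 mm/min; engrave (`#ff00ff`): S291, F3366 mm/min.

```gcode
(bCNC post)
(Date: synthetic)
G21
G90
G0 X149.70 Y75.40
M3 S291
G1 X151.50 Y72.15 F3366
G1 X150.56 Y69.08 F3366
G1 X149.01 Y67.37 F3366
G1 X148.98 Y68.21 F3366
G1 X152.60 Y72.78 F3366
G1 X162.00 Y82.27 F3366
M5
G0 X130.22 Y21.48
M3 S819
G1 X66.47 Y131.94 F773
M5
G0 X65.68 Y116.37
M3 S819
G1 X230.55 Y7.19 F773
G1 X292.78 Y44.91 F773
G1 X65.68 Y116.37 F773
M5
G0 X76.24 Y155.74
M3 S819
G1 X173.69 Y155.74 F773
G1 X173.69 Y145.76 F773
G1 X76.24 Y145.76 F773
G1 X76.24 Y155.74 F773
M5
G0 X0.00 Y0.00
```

<svg xmlns="http://www.w3.org/2000/svg" width="304.91mm" height="161.07mm" viewBox="0 0 304.91 161.07">
  <polyline points="149.70,85.67 151.50,88.92 150.56,91.99 149.01,93.70 148.98,92.86 152.60,88.29 162.00,78.80" fill="none" stroke="#ff00ff"/>
  <polyline points="130.22,139.59 66.47,29.13" fill="none" stroke="#ff0000"/>
  <polygon points="65.68,44.70 230.55,153.88 292.78,116.16" fill="none" stroke="#ff0000"/>
  <polygon points="76.24,5.33 173.69,5.33 173.69,15.31 76.24,15.31" fill="none" stroke="#ff0000"/>
</svg>

y_svg = 161.07 − y_m.

[1] S291→`#ff00ff` (engrave); open run; points: 149.70,85.67 151.50,88.92 150.56,91.99 149.01,93.70 148.98,92.86 152.60,88.29 162.00,78.80

[2] S819→`#ff0000` (cut); open run; points: 130.22,139.59 66.47,29.13

[3] S819→`#ff0000` (cut); closed run; points: 65.68,44.70 230.55,153.88 292.78,116.16

[4] S819→`#ff0000` (cut); closed run; points: 76.24,5.33 173.69,5.33 173.69,15.31 76.24,15.31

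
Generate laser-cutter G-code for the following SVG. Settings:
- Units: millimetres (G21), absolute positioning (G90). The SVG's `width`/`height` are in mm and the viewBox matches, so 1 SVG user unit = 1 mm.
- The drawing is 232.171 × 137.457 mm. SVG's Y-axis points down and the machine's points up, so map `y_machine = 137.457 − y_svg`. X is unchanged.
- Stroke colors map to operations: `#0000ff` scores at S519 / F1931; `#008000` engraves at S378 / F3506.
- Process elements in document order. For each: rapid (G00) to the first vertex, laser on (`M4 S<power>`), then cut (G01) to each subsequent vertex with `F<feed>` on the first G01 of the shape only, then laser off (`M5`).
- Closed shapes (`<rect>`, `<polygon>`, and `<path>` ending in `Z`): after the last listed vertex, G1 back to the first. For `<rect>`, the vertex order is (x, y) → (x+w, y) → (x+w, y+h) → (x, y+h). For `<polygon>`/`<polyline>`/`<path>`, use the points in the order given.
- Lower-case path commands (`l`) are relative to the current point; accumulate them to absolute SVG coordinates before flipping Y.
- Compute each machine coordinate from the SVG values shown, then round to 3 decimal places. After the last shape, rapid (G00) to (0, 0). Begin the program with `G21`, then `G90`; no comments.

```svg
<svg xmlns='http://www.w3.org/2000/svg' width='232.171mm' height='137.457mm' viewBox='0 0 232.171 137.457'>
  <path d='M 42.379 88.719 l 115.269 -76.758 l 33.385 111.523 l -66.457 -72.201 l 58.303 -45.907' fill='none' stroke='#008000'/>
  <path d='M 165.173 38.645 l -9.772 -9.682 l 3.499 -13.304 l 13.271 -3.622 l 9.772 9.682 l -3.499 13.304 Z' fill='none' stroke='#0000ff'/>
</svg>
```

1 u = 1 mm; y_m = 137.457 − y.

[1] `<path>` open polyline, #008000→engrave S378 F3506: (42.379,48.738) → (157.648,125.496) → (191.033,13.973) → (124.576,86.174) → (182.879,132.081)

[2] `<path>` regular polygon, #0000ff→score S519 F1931: (165.173,98.812) → (155.401,108.494) → (158.900,121.798) → (172.171,125.420) → (181.943,115.738) → (178.444,102.434) → (165.173,98.812) (closed)

G21
G90
G00 X42.379 Y48.738
M4 S378
G01 X157.648 Y125.496 F3506
G01 X191.033 Y13.973
G01 X124.576 Y86.174
G01 X182.879 Y132.081
M5
G00 X165.173 Y98.812
M4 S519
G01 X155.401 Y108.494 F1931
G01 X158.900 Y121.798
G01 X172.171 Y125.420
G01 X181.943 Y115.738
G01 X178.444 Y102.434
G01 X165.173 Y98.812
M5
G00 X0.000 Y0.000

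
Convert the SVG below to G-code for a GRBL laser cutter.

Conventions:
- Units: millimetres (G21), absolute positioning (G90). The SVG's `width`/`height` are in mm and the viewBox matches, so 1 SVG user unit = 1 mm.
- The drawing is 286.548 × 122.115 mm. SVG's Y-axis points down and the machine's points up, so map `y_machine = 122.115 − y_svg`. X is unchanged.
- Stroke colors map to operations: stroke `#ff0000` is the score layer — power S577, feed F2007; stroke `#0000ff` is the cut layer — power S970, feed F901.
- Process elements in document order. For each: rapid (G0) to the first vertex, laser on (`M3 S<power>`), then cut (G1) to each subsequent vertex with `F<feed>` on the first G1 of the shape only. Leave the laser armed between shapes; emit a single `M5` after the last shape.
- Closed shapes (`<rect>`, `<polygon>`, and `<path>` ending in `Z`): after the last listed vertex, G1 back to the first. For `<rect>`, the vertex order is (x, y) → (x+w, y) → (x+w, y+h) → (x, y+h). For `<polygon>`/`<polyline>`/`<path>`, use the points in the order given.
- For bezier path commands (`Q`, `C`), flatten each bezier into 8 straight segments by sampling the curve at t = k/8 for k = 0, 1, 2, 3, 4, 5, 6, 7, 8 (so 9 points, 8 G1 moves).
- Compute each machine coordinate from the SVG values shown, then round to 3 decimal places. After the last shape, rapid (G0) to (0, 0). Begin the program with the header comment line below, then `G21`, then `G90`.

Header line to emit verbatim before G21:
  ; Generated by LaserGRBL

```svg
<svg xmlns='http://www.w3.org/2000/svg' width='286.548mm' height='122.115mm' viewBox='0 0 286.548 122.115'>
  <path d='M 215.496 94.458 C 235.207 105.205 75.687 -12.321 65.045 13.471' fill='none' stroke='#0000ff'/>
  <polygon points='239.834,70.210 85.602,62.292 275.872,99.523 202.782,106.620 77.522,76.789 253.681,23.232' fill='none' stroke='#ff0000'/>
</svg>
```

1 u = 1 mm; y_m = 122.115 − y.

[1] `<path>` cubic bezier, #0000ff→cut S970 F901: (215.496,27.657) → (215.127,29.109) → (201.800,39.404) → (179.360,55.360) → (151.653,73.792) → (122.523,91.520) → (95.814,105.359) → (75.374,112.128) → (65.045,108.644)

[2] `<polygon>` closed polygon, #ff0000→score S577 F2007: (239.834,51.905) → (85.602,59.823) → (275.872,22.592) → (202.782,15.495) → (77.522,45.326) → (253.681,98.883) → (239.834,51.905) (closed)

; Generated by LaserGRBL
G21
G90
G0 X215.496 Y27.657
M3 S970
G1 X215.127 Y29.109 F901
G1 X201.800 Y39.404
G1 X179.360 Y55.360
G1 X151.653 Y73.792
G1 X122.523 Y91.520
G1 X95.814 Y105.359
G1 X75.374 Y112.128
G1 X65.045 Y108.644
G0 X239.834 Y51.905
M3 S577
G1 X85.602 Y59.823 F2007
G1 X275.872 Y22.592
G1 X202.782 Y15.495
G1 X77.522 Y45.326
G1 X253.681 Y98.883
G1 X239.834 Y51.905
M5
G0 X0.000 Y0.000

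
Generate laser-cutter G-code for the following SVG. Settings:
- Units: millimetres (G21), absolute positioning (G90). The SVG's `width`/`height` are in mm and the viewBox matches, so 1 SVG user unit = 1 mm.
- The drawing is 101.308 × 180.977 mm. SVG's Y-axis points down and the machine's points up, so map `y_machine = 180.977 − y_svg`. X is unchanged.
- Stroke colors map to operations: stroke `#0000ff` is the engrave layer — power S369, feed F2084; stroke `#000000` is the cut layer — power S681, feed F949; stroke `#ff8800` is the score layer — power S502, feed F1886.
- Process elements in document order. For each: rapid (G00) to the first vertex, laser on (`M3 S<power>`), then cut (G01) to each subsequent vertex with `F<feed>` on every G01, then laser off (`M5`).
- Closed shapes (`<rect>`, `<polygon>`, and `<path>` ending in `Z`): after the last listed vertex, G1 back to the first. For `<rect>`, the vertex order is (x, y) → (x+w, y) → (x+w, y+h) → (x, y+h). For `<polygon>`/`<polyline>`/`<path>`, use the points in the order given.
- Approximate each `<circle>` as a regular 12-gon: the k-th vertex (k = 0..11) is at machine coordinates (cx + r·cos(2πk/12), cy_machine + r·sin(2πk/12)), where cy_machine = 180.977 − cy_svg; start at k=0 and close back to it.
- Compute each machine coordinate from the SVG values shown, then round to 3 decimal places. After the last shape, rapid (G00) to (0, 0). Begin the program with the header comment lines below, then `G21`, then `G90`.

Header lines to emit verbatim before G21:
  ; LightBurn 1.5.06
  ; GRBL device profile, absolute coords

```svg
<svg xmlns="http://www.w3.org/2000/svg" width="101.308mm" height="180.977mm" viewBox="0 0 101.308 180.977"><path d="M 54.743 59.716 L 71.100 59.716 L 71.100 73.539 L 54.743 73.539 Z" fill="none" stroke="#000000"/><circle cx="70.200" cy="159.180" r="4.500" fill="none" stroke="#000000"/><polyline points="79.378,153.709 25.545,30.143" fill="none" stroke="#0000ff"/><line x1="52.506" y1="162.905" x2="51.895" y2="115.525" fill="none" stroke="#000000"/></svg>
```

; LightBurn 1.5.06
; GRBL device profile, absolute coords
G21
G90
G00 X54.743 Y121.261
M3 S681
G01 X71.100 Y121.261 F949
G01 X71.100 Y107.438 F949
G01 X54.743 Y107.438 F949
G01 X54.743 Y121.261 F949
M5
G00 X74.700 Y21.797
M3 S681
G01 X74.097 Y24.047 F949
G01 X72.450 Y25.694 F949
G01 X70.200 Y26.297 F949
G01 X67.950 Y25.694 F949
G01 X66.303 Y24.047 F949
G01 X65.700 Y21.797 F949
G01 X66.303 Y19.547 F949
G01 X67.950 Y17.900 F949
G01 X70.200 Y17.297 F949
G01 X72.450 Y17.900 F949
G01 X74.097 Y19.547 F949
G01 X74.700 Y21.797 F949
M5
G00 X79.378 Y27.268
M3 S369
G01 X25.545 Y150.834 F2084
M5
G00 X52.506 Y18.072
M3 S681
G01 X51.895 Y65.452 F949
M5
G00 X0.000 Y0.000

1 u = 1 mm; y_m = 180.977 − y.

[1] `<path>` rectangle, #000000→cut S681 F949: (54.743,121.261) → (71.100,121.261) → (71.100,107.438) → (54.743,107.438) → (54.743,121.261) (closed)

[2] `<circle>` circle, #000000→cut S681 F949: (74.700,21.797) → (74.097,24.047) → (72.450,25.694) → (70.200,26.297) → (67.950,25.694) → (66.303,24.047) → (65.700,21.797) → (66.303,19.547) → (67.950,17.900) → (70.200,17.297) → (72.450,17.900) → (74.097,19.547) → (74.700,21.797) (closed)

[3] `<polyline>` line segment, #0000ff→engrave S369 F2084: (79.378,27.268) → (25.545,150.834)

[4] `<line>` line segment, #000000→cut S681 F949: (52.506,18.072) → (51.895,65.452)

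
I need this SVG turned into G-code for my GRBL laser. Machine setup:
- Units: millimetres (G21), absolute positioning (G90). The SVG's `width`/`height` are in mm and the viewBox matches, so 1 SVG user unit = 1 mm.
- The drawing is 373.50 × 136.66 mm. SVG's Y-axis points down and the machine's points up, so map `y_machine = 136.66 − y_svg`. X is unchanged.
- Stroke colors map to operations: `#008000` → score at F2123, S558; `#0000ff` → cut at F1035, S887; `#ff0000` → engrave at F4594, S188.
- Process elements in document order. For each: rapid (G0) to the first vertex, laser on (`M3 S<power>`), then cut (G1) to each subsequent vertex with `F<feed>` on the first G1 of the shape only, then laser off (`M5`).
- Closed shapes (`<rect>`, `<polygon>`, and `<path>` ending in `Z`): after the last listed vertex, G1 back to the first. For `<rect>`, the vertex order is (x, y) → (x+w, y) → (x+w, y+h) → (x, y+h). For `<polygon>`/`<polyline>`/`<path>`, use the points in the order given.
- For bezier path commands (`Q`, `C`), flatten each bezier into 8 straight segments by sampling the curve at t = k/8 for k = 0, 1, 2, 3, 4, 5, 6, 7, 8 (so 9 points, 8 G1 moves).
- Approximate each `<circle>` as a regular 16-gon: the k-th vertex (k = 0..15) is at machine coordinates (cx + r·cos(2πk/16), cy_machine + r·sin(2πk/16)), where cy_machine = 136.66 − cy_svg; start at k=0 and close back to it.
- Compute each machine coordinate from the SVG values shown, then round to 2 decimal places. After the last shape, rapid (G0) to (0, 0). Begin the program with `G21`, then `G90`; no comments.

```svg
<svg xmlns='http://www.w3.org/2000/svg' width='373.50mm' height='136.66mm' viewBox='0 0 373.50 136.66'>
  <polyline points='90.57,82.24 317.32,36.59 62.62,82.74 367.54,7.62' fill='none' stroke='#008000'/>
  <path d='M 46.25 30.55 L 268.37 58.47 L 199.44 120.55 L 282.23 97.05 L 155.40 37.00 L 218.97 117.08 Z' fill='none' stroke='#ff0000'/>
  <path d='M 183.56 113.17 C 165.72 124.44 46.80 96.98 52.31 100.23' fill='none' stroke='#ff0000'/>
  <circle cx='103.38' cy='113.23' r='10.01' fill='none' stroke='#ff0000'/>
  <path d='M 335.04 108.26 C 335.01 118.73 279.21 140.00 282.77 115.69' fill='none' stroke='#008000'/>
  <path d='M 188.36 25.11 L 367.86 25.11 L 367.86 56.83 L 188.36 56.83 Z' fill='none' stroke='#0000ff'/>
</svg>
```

1 u = 1 mm; y_m = 136.66 − y.

[1] `<polyline>` open polyline, #008000→score S558 F2123: (90.57,54.42) → (317.32,100.07) → (62.62,53.92) → (367.54,129.04)

[2] `<path>` closed polygon, #ff0000→engrave S188 F4594: (46.25,106.11) → (268.37,78.19) → (199.44,16.11) → (282.23,39.61) → (155.40,99.66) → (218.97,19.58) → (46.25,106.11) (closed)

[3] `<path>` cubic bezier, #ff0000→engrave S188 F4594: (183.56,23.49) → (172.57,20.94) → (154.75,21.21) → (132.74,23.49) → (109.18,26.95) → (86.71,30.79) → (67.98,34.19) → (55.64,36.34) → (52.31,36.43)

[4] `<circle>` circle, #ff0000→engrave S188 F4594: (113.39,23.43) → (112.63,27.26) → (110.46,30.51) → (107.21,32.68) → (103.38,33.44) → (99.55,32.68) → (96.30,30.51) → (94.13,27.26) → (93.37,23.43) → (94.13,19.60) → (96.30,16.35) → (99.55,14.18) → (103.38,13.42) → (107.21,14.18) → (110.46,16.35) → (112.63,19.60) → (113.39,23.43) (closed)

[5] `<path>` cubic bezier, #008000→score S558 F2123: (335.04,28.40) → (332.64,24.08) → (326.36,19.40) → (317.55,15.04) → (307.56,11.64) → (297.74,9.88) → (289.43,10.40) → (283.99,13.88) → (282.77,20.97)

[6] `<path>` rectangle, #0000ff→cut S887 F1035: (188.36,111.55) → (367.86,111.55) → (367.86,79.83) → (188.36,79.83) → (188.36,111.55) (closed)

G21
G90
G0 X90.57 Y54.42
M3 S558
G1 X317.32 Y100.07 F2123
G1 X62.62 Y53.92
G1 X367.54 Y129.04
M5
G0 X46.25 Y106.11
M3 S188
G1 X268.37 Y78.19 F4594
G1 X199.44 Y16.11
G1 X282.23 Y39.61
G1 X155.40 Y99.66
G1 X218.97 Y19.58
G1 X46.25 Y106.11
M5
G0 X183.56 Y23.49
M3 S188
G1 X172.57 Y20.94 F4594
G1 X154.75 Y21.21
G1 X132.74 Y23.49
G1 X109.18 Y26.95
G1 X86.71 Y30.79
G1 X67.98 Y34.19
G1 X55.64 Y36.34
G1 X52.31 Y36.43
M5
G0 X113.39 Y23.43
M3 S188
G1 X112.63 Y27.26 F4594
G1 X110.46 Y30.51
G1 X107.21 Y32.68
G1 X103.38 Y33.44
G1 X99.55 Y32.68
G1 X96.30 Y30.51
G1 X94.13 Y27.26
G1 X93.37 Y23.43
G1 X94.13 Y19.60
G1 X96.30 Y16.35
G1 X99.55 Y14.18
G1 X103.38 Y13.42
G1 X107.21 Y14.18
G1 X110.46 Y16.35
G1 X112.63 Y19.60
G1 X113.39 Y23.43
M5
G0 X335.04 Y28.40
M3 S558
G1 X332.64 Y24.08 F2123
G1 X326.36 Y19.40
G1 X317.55 Y15.04
G1 X307.56 Y11.64
G1 X297.74 Y9.88
G1 X289.43 Y10.40
G1 X283.99 Y13.88
G1 X282.77 Y20.97
M5
G0 X188.36 Y111.55
M3 S887
G1 X367.86 Y111.55 F1035
G1 X367.86 Y79.83
G1 X188.36 Y79.83
G1 X188.36 Y111.55
M5
G0 X0.00 Y0.00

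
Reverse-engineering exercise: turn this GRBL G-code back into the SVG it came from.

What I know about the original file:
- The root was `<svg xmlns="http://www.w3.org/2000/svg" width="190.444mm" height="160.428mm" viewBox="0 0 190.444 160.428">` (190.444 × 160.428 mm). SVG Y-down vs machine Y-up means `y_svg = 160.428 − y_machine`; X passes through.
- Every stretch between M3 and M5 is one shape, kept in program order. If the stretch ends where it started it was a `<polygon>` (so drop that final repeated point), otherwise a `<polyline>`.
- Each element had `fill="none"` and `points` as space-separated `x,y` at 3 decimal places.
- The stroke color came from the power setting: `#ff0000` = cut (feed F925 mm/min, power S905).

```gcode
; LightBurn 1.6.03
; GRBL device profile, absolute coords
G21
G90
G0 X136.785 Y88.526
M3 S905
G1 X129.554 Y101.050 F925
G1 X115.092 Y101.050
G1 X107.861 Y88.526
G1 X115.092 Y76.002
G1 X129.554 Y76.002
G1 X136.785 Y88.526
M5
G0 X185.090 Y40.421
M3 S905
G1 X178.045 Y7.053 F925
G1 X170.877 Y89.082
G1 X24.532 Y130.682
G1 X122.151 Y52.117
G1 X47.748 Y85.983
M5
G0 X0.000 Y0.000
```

Machine Y-up, SVG Y-down with viewBox height 160.428, so y_svg = 160.428 − y_machine; X carries over. Every run uses S905, so all elements get stroke `#ff0000` (cut).

Run 1: The run returns to its start, so emit a `<polygon>` with points (Y-flipped): 136.785,71.902 129.554,59.378 115.092,59.378 107.861,71.902 115.092,84.426 129.554,84.426.

Run 2: The run is open, so emit a `<polyline>` with points (Y-flipped): 185.090,120.007 178.045,153.375 170.877,71.346 24.532,29.746 122.151,108.311 47.748,74.445.

<svg xmlns="http://www.w3.org/2000/svg" width="190.444mm" height="160.428mm" viewBox="0 0 190.444 160.428">
  <polygon points="136.785,71.902 129.554,59.378 115.092,59.378 107.861,71.902 115.092,84.426 129.554,84.426" fill="none" stroke="#ff0000"/>
  <polyline points="185.090,120.007 178.045,153.375 170.877,71.346 24.532,29.746 122.151,108.311 47.748,74.445" fill="none" stroke="#ff0000"/>
</svg>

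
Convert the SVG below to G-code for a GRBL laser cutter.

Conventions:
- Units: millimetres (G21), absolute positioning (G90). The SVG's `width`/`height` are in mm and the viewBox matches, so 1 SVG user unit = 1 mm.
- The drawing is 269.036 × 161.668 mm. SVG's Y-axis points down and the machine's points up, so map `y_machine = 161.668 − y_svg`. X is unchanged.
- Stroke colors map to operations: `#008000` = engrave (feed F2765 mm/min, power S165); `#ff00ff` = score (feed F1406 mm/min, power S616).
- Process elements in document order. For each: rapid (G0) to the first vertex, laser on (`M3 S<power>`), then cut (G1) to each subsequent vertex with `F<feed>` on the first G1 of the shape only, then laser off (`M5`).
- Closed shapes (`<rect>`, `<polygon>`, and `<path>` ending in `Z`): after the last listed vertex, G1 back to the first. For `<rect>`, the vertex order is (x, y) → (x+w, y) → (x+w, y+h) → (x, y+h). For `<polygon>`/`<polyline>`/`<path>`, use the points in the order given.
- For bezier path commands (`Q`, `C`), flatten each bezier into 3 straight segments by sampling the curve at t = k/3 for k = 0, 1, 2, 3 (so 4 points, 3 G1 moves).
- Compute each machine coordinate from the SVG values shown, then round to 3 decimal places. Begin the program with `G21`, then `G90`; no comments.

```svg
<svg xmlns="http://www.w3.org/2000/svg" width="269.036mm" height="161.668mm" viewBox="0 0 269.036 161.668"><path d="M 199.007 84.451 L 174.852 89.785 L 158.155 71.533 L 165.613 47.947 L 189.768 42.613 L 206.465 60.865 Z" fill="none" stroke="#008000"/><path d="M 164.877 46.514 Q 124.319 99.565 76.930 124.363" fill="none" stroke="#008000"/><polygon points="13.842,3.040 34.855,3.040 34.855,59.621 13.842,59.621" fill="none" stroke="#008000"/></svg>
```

viewBox `0 0 269.036 161.668` with mm width/height → 1 unit = 1 mm. Flip: y_m = 161.668 − y_svg.

**Shape 1** — `<path>` regular polygon, stroke `#008000` → engrave (S165, F2765). Machine vertices: (199.007,77.217) → (174.852,71.883) → (158.155,90.135) → (165.613,113.721) → (189.768,119.055) → (206.465,100.803) → (199.007,77.217). Closed: final G1 returns to the first vertex.

**Shape 2** — `<path>` quadratic bezier, stroke `#008000` → engrave (S165, F2765). Control points (SVG): P0=(164.877,46.514), P1=(124.319,99.565), P2=(76.930,124.363); sampled at t=k/3. Machine vertices: (164.877,115.154) → (137.079,82.926) → (107.764,56.976) → (76.930,37.305). Open path.

**Shape 3** — `<polygon>` rectangle, stroke `#008000` → engrave (S165, F2765). Machine vertices: (13.842,158.628) → (34.855,158.628) → (34.855,102.047) → (13.842,102.047) → (13.842,158.628). Closed: final G1 returns to the first vertex.

G21
G90
G0 X199.007 Y77.217
M3 S165
G1 X174.852 Y71.883 F2765
G1 X158.155 Y90.135
G1 X165.613 Y113.721
G1 X189.768 Y119.055
G1 X206.465 Y100.803
G1 X199.007 Y77.217
M5
G0 X164.877 Y115.154
M3 S165
G1 X137.079 Y82.926 F2765
G1 X107.764 Y56.976
G1 X76.930 Y37.305
M5
G0 X13.842 Y158.628
M3 S165
G1 X34.855 Y158.628 F2765
G1 X34.855 Y102.047
G1 X13.842 Y102.047
G1 X13.842 Y158.628
M5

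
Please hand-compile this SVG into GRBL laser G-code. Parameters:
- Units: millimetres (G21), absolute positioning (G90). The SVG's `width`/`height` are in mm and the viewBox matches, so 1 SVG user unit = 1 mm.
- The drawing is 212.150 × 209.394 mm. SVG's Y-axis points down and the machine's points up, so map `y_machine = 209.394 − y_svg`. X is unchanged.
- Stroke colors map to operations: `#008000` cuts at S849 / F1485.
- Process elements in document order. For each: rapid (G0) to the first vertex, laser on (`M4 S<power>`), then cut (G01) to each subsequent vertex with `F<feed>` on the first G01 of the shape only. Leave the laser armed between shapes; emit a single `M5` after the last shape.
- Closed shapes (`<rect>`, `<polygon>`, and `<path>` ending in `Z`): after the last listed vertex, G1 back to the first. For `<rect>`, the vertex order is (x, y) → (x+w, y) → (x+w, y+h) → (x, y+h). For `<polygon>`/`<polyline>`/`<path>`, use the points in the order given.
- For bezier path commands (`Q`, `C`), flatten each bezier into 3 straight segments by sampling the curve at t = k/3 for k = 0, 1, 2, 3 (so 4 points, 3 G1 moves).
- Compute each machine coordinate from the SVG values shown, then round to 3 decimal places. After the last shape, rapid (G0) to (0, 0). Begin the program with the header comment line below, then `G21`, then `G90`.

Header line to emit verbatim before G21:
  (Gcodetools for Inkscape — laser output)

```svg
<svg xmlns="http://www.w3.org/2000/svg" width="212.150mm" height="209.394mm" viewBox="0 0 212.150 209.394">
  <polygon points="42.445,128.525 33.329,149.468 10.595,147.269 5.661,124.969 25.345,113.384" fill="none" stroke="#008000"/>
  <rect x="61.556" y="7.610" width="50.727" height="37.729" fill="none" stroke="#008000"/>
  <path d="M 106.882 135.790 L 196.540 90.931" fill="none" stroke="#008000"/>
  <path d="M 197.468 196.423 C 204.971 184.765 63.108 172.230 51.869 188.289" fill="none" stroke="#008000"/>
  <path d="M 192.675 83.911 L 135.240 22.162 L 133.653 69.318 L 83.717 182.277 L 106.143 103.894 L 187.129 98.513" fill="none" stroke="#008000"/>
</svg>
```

(Gcodetools for Inkscape — laser output)
G21
G90
G0 X42.445 Y80.869
M4 S849
G01 X33.329 Y59.926 F1485
G01 X10.595 Y62.125
G01 X5.661 Y84.425
G01 X25.345 Y96.010
G01 X42.445 Y80.869
G0 X61.556 Y201.784
M4 S849
G01 X112.283 Y201.784 F1485
G01 X112.283 Y164.055
G01 X61.556 Y164.055
G01 X61.556 Y201.784
G0 X106.882 Y73.604
M4 S849
G01 X196.540 Y118.463 F1485
G0 X197.468 Y12.971
M4 S849
G01 X165.552 Y23.830 F1485
G01 X96.279 Y28.724
G01 X51.869 Y21.105
G0 X192.675 Y125.483
M4 S849
G01 X135.240 Y187.232 F1485
G01 X133.653 Y140.076
G01 X83.717 Y27.117
G01 X106.143 Y105.500
G01 X187.129 Y110.881
M5
G0 X0.000 Y0.000

viewBox `0 0 212.150 209.394` with mm width/height → 1 unit = 1 mm. Flip: y_m = 209.394 − y_svg.

**Shape 1** — `<polygon>` regular polygon, stroke `#008000` → cut (S849, F1485). Machine vertices: (42.445,80.869) → (33.329,59.926) → (10.595,62.125) → (5.661,84.425) → (25.345,96.010) → (42.445,80.869). Closed: final G1 returns to the first vertex.

**Shape 2** — `<rect>` rectangle, stroke `#008000` → cut (S849, F1485). Machine vertices: (61.556,201.784) → (112.283,201.784) → (112.283,164.055) → (61.556,164.055) → (61.556,201.784). Closed: final G1 returns to the first vertex.

**Shape 3** — `<path>` line segment, stroke `#008000` → cut (S849, F1485). Machine vertices: (106.882,73.604) → (196.540,118.463). Open path.

**Shape 4** — `<path>` cubic bezier, stroke `#008000` → cut (S849, F1485). Control points (SVG): P0=(197.468,196.423), P1=(204.971,184.765), P2=(63.108,172.230), P3=(51.869,188.289); sampled at t=k/3. Machine vertices: (197.468,12.971) → (165.552,23.830) → (96.279,28.724) → (51.869,21.105). Open path.

**Shape 5** — `<path>` open polyline, stroke `#008000` → cut (S849, F1485). Machine vertices: (192.675,125.483) → (135.240,187.232) → (133.653,140.076) → (83.717,27.117) → (106.143,105.500) → (187.129,110.881). Open path.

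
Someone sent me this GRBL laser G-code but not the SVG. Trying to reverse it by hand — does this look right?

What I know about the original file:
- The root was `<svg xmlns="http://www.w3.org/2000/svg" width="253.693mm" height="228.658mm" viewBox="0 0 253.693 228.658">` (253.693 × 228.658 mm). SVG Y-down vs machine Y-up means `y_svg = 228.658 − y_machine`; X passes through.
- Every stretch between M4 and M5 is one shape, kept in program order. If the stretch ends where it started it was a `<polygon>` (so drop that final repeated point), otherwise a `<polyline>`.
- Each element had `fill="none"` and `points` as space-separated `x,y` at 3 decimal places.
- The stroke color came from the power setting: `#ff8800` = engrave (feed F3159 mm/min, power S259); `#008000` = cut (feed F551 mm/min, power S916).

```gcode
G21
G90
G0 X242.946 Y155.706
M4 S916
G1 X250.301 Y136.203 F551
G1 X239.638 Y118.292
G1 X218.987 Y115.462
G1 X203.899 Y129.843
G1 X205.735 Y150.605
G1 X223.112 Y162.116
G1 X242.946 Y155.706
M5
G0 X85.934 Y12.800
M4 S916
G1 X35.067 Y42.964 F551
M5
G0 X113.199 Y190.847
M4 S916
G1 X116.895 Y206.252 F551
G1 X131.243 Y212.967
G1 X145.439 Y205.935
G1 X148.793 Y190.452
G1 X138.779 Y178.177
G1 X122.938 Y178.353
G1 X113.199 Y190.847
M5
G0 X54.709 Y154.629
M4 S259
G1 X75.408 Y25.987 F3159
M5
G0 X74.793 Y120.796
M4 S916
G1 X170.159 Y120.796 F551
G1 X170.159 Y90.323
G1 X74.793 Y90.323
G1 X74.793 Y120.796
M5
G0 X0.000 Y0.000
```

<svg xmlns="http://www.w3.org/2000/svg" width="253.693mm" height="228.658mm" viewBox="0 0 253.693 228.658">
  <polygon points="242.946,72.952 250.301,92.455 239.638,110.366 218.987,113.196 203.899,98.815 205.735,78.053 223.112,66.542" fill="none" stroke="#008000"/>
  <polyline points="85.934,215.858 35.067,185.694" fill="none" stroke="#008000"/>
  <polygon points="113.199,37.811 116.895,22.406 131.243,15.691 145.439,22.723 148.793,38.206 138.779,50.481 122.938,50.305" fill="none" stroke="#008000"/>
  <polyline points="54.709,74.029 75.408,202.671" fill="none" stroke="#ff8800"/>
  <polygon points="74.793,107.862 170.159,107.862 170.159,138.335 74.793,138.335" fill="none" stroke="#008000"/>
</svg>

Machine Y-up, SVG Y-down with viewBox height 228.658, so y_svg = 228.658 − y_machine; X carries over.

Run 1: S916 ⇒ cut layer `#008000`. The run returns to its start, so emit a `<polygon>` with points (Y-flipped): 242.946,72.952 250.301,92.455 239.638,110.366 218.987,113.196 203.899,98.815 205.735,78.053 223.112,66.542.

Run 2: power S916 maps to stroke `#008000` (cut). The run is open, so emit a `<polyline>` with points (Y-flipped): 85.934,215.858 35.067,185.694.

Run 3: the run's S916 means `#008000` (cut). The run returns to its start, so emit a `<polygon>` with points (Y-flipped): 113.199,37.811 116.895,22.406 131.243,15.691 145.439,22.723 148.793,38.206 138.779,50.481 122.938,50.305.

Run 4: power S259 maps to stroke `#ff8800` (engrave). The run is open, so emit a `<polyline>` with points (Y-flipped): 54.709,74.029 75.408,202.671.

Run 5: the run's S916 means `#008000` (cut). The run returns to its start, so emit a `<polygon>` with points (Y-flipped): 74.793,107.862 170.159,107.862 170.159,138.335 74.793,138.335.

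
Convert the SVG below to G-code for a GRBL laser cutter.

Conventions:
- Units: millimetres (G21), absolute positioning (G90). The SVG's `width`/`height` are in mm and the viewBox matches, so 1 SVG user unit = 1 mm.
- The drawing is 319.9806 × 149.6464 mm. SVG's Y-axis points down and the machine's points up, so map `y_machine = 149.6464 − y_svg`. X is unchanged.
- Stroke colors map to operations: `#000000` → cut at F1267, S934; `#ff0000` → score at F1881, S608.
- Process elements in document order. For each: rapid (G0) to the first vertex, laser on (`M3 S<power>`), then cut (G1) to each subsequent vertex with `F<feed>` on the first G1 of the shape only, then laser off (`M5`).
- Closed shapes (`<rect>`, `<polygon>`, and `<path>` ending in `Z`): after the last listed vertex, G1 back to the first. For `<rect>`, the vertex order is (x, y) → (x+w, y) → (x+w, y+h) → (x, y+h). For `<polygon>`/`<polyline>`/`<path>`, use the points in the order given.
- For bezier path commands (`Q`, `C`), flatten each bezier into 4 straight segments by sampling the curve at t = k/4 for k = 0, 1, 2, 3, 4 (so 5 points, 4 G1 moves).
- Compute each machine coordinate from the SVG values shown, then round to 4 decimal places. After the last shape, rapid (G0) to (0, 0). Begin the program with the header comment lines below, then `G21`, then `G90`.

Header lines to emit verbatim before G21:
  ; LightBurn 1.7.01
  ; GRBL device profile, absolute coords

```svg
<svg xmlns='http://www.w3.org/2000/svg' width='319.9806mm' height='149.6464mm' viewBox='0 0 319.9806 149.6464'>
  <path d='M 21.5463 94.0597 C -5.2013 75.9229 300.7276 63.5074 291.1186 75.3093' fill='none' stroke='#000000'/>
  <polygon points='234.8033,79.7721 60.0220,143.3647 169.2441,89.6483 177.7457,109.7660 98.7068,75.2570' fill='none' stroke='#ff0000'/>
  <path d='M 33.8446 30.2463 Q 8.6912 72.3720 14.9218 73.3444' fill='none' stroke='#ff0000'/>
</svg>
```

1 u = 1 mm; y_m = 149.6464 − y.

[1] `<path>` cubic bezier, #000000→cut S934 F1267: (21.5463,55.5867) → (53.7341,67.8276) → (149.9055,76.1889) → (249.2903,78.9368) → (291.1186,74.3371)

[2] `<polygon>` closed polygon, #ff0000→score S608 F1881: (234.8033,69.8743) → (60.0220,6.2817) → (169.2441,59.9981) → (177.7457,39.8804) → (98.7068,74.3894) → (234.8033,69.8743) (closed)

[3] `<path>` quadratic bezier, #ff0000→score S608 F1881: (33.8446,119.4001) → (23.2294,100.9093) → (16.5372,87.5627) → (13.7680,79.3603) → (14.9218,76.3020)

; LightBurn 1.7.01
; GRBL device profile, absolute coords
G21
G90
G0 X21.5463 Y55.5867
M3 S934
G1 X53.7341 Y67.8276 F1267
G1 X149.9055 Y76.1889
G1 X249.2903 Y78.9368
G1 X291.1186 Y74.3371
M5
G0 X234.8033 Y69.8743
M3 S608
G1 X60.0220 Y6.2817 F1881
G1 X169.2441 Y59.9981
G1 X177.7457 Y39.8804
G1 X98.7068 Y74.3894
G1 X234.8033 Y69.8743
M5
G0 X33.8446 Y119.4001
M3 S608
G1 X23.2294 Y100.9093 F1881
G1 X16.5372 Y87.5627
G1 X13.7680 Y79.3603
G1 X14.9218 Y76.3020
M5
G0 X0.0000 Y0.0000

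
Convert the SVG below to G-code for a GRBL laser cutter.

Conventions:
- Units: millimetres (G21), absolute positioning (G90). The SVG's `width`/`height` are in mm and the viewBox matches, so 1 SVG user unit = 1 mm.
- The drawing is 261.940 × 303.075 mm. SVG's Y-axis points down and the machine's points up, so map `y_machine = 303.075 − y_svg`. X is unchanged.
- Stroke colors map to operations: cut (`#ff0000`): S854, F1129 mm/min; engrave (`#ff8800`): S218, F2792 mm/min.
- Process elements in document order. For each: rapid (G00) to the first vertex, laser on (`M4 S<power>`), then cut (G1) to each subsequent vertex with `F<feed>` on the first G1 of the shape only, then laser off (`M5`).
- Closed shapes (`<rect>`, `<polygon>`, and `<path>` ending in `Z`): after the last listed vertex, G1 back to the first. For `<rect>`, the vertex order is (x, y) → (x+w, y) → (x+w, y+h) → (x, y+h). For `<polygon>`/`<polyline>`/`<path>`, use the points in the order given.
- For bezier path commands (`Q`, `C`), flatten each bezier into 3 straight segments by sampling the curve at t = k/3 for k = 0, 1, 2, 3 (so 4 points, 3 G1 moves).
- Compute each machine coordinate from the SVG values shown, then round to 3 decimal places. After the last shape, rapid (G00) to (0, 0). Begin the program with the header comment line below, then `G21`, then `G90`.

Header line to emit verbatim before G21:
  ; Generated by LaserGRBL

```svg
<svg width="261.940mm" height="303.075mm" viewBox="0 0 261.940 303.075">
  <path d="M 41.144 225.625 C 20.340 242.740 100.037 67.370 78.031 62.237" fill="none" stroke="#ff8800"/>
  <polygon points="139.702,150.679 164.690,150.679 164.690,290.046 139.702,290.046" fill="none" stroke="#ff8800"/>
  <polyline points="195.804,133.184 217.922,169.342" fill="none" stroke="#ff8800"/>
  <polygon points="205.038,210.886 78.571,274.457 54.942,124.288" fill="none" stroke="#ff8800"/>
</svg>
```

1 u = 1 mm; y_m = 303.075 − y.

[1] `<path>` cubic bezier, #ff8800→engrave S218 F2792: (41.144,77.450) → (46.351,111.063) → (73.625,192.393) → (78.031,240.838)

[2] `<polygon>` rectangle, #ff8800→engrave S218 F2792: (139.702,152.396) → (164.690,152.396) → (164.690,13.029) → (139.702,13.029) → (139.702,152.396) (closed)

[3] `<polyline>` line segment, #ff8800→engrave S218 F2792: (195.804,169.891) → (217.922,133.733)

[4] `<polygon>` closed polygon, #ff8800→engrave S218 F2792: (205.038,92.189) → (78.571,28.618) → (54.942,178.787) → (205.038,92.189) (closed)

; Generated by LaserGRBL
G21
G90
G00 X41.144 Y77.450
M4 S218
G1 X46.351 Y111.063 F2792
G1 X73.625 Y192.393
G1 X78.031 Y240.838
M5
G00 X139.702 Y152.396
M4 S218
G1 X164.690 Y152.396 F2792
G1 X164.690 Y13.029
G1 X139.702 Y13.029
G1 X139.702 Y152.396
M5
G00 X195.804 Y169.891
M4 S218
G1 X217.922 Y133.733 F2792
M5
G00 X205.038 Y92.189
M4 S218
G1 X78.571 Y28.618 F2792
G1 X54.942 Y178.787
G1 X205.038 Y92.189
M5
G00 X0.000 Y0.000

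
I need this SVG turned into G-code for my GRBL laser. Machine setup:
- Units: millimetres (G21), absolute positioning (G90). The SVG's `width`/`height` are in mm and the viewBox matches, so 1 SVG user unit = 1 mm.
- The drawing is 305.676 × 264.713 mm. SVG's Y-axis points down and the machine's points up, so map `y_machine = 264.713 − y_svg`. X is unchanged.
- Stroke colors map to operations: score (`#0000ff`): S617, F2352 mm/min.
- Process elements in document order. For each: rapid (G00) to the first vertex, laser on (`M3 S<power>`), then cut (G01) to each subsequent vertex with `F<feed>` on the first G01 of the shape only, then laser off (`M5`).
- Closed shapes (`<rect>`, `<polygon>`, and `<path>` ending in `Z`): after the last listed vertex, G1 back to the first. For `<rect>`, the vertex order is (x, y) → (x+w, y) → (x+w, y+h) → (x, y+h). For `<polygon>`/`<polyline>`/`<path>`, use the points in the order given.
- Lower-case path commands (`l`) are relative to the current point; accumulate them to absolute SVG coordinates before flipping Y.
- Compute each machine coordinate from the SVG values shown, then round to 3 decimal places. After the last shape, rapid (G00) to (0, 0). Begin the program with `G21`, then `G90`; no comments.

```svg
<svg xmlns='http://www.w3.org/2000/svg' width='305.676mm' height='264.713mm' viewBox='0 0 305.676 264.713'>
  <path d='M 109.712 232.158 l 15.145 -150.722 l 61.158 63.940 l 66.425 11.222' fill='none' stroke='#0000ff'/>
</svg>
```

G21
G90
G00 X109.712 Y32.555
M3 S617
G01 X124.857 Y183.277 F2352
G01 X186.015 Y119.337
G01 X252.440 Y108.115
M5
G00 X0.000 Y0.000

Since the viewBox matches the mm dimensions, user units are millimetres directly. The only transform is the Y-flip y_m = 264.713 − y_svg.

Shape 1 is a open polyline drawn with `<path>`. Its stroke #0000ff means score at S617, F2352. After flipping Y the toolpath is (109.712,32.555) → (124.857,183.277) → (186.015,119.337) → (252.440,108.115).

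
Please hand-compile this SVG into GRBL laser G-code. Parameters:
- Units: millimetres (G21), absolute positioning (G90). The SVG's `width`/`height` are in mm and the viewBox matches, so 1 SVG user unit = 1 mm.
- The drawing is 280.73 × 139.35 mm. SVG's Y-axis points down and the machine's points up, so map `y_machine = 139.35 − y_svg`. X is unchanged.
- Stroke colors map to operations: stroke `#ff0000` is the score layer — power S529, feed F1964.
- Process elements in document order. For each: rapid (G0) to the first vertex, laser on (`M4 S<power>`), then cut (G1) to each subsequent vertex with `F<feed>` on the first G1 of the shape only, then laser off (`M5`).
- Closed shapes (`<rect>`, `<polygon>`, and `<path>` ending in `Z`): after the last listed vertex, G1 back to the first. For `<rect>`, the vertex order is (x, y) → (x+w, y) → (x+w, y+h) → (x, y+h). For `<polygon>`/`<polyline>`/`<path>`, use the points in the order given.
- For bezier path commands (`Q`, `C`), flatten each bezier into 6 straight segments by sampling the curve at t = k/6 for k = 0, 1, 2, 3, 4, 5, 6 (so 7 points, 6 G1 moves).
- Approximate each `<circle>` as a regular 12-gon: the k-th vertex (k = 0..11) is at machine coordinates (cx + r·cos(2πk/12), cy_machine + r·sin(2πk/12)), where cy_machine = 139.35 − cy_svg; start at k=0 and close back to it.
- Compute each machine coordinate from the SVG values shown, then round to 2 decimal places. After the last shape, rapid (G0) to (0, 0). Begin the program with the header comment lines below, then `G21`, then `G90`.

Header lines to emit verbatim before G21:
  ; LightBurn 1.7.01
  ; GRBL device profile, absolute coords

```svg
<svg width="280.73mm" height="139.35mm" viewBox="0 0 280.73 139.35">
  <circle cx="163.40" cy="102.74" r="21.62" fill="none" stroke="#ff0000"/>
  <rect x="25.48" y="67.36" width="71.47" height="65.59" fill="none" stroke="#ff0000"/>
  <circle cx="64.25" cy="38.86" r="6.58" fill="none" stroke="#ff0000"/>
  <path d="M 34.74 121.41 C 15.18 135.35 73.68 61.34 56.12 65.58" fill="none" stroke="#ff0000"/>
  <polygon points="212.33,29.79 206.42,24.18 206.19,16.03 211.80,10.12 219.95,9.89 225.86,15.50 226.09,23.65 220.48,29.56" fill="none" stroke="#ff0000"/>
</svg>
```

1 u = 1 mm; y_m = 139.35 − y.

[1] `<circle>` circle, #ff0000→score S529 F1964: (185.02,36.61) → (182.12,47.42) → (174.21,55.33) → (163.40,58.23) → (152.59,55.33) → (144.68,47.42) → (141.78,36.61) → (144.68,25.80) → (152.59,17.89) → (163.40,14.99) → (174.21,17.89) → (182.12,25.80) → (185.02,36.61) (closed)

[2] `<rect>` rectangle, #ff0000→score S529 F1964: (25.48,71.99) → (96.95,71.99) → (96.95,6.40) → (25.48,6.40) → (25.48,71.99) (closed)

[3] `<circle>` circle, #ff0000→score S529 F1964: (70.83,100.49) → (69.95,103.78) → (67.54,106.19) → (64.25,107.07) → (60.96,106.19) → (58.55,103.78) → (57.67,100.49) → (58.55,97.20) → (60.96,94.79) → (64.25,93.91) → (67.54,94.79) → (69.95,97.20) → (70.83,100.49) (closed)

[4] `<path>` cubic bezier, #ff0000→score S529 F1964: (34.74,17.94) → (30.75,17.53) → (35.49,27.16) → (44.68,42.22) → (54.03,58.08) → (59.28,70.14) → (56.12,73.77)

[5] `<polygon>` regular polygon, #ff0000→score S529 F1964: (212.33,109.56) → (206.42,115.17) → (206.19,123.32) → (211.80,129.23) → (219.95,129.46) → (225.86,123.85) → (226.09,115.70) → (220.48,109.79) → (212.33,109.56) (closed)

; LightBurn 1.7.01
; GRBL device profile, absolute coords
G21
G90
G0 X185.02 Y36.61
M4 S529
G1 X182.12 Y47.42 F1964
G1 X174.21 Y55.33
G1 X163.40 Y58.23
G1 X152.59 Y55.33
G1 X144.68 Y47.42
G1 X141.78 Y36.61
G1 X144.68 Y25.80
G1 X152.59 Y17.89
G1 X163.40 Y14.99
G1 X174.21 Y17.89
G1 X182.12 Y25.80
G1 X185.02 Y36.61
M5
G0 X25.48 Y71.99
M4 S529
G1 X96.95 Y71.99 F1964
G1 X96.95 Y6.40
G1 X25.48 Y6.40
G1 X25.48 Y71.99
M5
G0 X70.83 Y100.49
M4 S529
G1 X69.95 Y103.78 F1964
G1 X67.54 Y106.19
G1 X64.25 Y107.07
G1 X60.96 Y106.19
G1 X58.55 Y103.78
G1 X57.67 Y100.49
G1 X58.55 Y97.20
G1 X60.96 Y94.79
G1 X64.25 Y93.91
G1 X67.54 Y94.79
G1 X69.95 Y97.20
G1 X70.83 Y100.49
M5
G0 X34.74 Y17.94
M4 S529
G1 X30.75 Y17.53 F1964
G1 X35.49 Y27.16
G1 X44.68 Y42.22
G1 X54.03 Y58.08
G1 X59.28 Y70.14
G1 X56.12 Y73.77
M5
G0 X212.33 Y109.56
M4 S529
G1 X206.42 Y115.17 F1964
G1 X206.19 Y123.32
G1 X211.80 Y129.23
G1 X219.95 Y129.46
G1 X225.86 Y123.85
G1 X226.09 Y115.70
G1 X220.48 Y109.79
G1 X212.33 Y109.56
M5
G0 X0.00 Y0.00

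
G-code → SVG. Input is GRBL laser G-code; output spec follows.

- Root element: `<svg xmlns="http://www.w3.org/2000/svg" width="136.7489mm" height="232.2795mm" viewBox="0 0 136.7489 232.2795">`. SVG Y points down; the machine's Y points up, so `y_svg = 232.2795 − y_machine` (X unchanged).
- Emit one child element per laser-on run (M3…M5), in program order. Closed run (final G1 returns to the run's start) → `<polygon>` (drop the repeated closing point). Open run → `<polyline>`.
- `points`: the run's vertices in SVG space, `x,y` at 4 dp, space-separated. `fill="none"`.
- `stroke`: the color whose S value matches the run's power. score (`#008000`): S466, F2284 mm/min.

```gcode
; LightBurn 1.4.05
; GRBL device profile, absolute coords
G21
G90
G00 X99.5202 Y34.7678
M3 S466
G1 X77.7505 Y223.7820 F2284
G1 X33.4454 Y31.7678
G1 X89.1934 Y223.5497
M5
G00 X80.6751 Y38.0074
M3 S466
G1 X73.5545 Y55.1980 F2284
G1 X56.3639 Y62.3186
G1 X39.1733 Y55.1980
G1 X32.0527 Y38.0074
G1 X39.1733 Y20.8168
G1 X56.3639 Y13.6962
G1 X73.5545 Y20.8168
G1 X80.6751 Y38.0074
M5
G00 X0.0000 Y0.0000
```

y_svg = 232.2795 − y_m. Every run uses S466, so all elements get stroke `#008000` (score).

[1] open run; points: 99.5202,197.5117 77.7505,8.4975 33.4454,200.5117 89.1934,8.7298

[2] closed run; points: 80.6751,194.2721 73.5545,177.0815 56.3639,169.9609 39.1733,177.0815 32.0527,194.2721 39.1733,211.4627 56.3639,218.5833 73.5545,211.4627

<svg xmlns="http://www.w3.org/2000/svg" width="136.7489mm" height="232.2795mm" viewBox="0 0 136.7489 232.2795">
  <polyline points="99.5202,197.5117 77.7505,8.4975 33.4454,200.5117 89.1934,8.7298" fill="none" stroke="#008000"/>
  <polygon points="80.6751,194.2721 73.5545,177.0815 56.3639,169.9609 39.1733,177.0815 32.0527,194.2721 39.1733,211.4627 56.3639,218.5833 73.5545,211.4627" fill="none" stroke="#008000"/>
</svg>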